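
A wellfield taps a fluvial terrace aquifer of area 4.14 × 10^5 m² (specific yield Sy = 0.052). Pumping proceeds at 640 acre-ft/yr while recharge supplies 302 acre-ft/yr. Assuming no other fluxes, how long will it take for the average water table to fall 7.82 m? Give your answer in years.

ΔV = Sy × A × Δh = 0.052 × 4.14 × 10^5 × 7.82 = 1.683 × 10^5 m³
Net withdrawal = 640 − 302 = 338 acre-ft/yr = 1142 m³/d
t = ΔV / Q = 1.683 × 10^5 m³ / 1142 m³/d = 147.4 d
t = 147.4 d ≈ 0.4038 years

t ≈ 0.404 years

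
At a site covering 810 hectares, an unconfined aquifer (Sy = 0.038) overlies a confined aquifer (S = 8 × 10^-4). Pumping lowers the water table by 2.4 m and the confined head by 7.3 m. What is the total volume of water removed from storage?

ΔV ≈ 7.86 × 10^5 m³

A = 810 hectares = 8.1 × 10^6 m²
Unconfined: ΔV_u = Sy × A × Δh_u = 0.038 × 8.1 × 10^6 × 2.4 = 7.387 × 10^5 m³
Confined: ΔV_c = S × A × Δh_c = 8 × 10^-4 × 8.1 × 10^6 × 7.3 = 47300 m³
Total ΔV = 7.387 × 10^5 + 47300 = 7.86 × 10^5 m³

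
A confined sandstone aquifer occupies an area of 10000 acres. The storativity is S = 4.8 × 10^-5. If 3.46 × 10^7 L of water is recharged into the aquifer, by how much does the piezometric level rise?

Δh ≈ 17.8 m

A = 10000 acres = 4.047 × 10^7 m²
ΔV = 3.46 × 10^7 L = 34600 m³
Δh = ΔV / (S × A) = 34600 m³ / (4.8 × 10^-5 × 4.047 × 10^7 m²) = 17.81 m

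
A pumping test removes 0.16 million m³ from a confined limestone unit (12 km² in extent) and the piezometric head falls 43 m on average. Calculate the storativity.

A = 12 km² = 1.2 × 10^7 m²
ΔV = 0.16 million m³ = 1.6 × 10^5 m³
S = ΔV / (A × Δh) = 1.6 × 10^5 m³ / (1.2 × 10^7 m² × 43 m) = 3.101 × 10^-4

S ≈ 3.1 × 10^-4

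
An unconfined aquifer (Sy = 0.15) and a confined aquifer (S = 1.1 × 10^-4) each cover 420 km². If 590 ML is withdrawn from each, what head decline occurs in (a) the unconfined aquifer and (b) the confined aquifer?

Δh_u ≈ 0.00937 m; Δh_c ≈ 12.8 m

A = 420 km² = 4.2 × 10^8 m²
ΔV = 590 ML = 5.9 × 10^5 m³
Unconfined: Δh_u = ΔV/(Sy·A) = 5.9 × 10^5/(0.15 × 4.2 × 10^8) = 0.009365 m
Confined: Δh_c = ΔV/(S·A) = 5.9 × 10^5/(1.1 × 10^-4 × 4.2 × 10^8) = 12.77 m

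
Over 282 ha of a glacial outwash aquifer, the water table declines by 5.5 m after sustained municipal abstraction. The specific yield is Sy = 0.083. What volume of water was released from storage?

A = 282 ha = 2.82 × 10^6 m²
ΔV = Sy × A × Δh = 0.083 × 2.82 × 10^6 m² × 5.5 m = 1.287 × 10^6 m³

ΔV ≈ 1.29 × 10^6 m³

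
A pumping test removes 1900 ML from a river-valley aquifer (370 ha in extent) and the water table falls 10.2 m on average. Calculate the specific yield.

Sy ≈ 0.05

A = 370 ha = 3.7 × 10^6 m²
ΔV = 1900 ML = 1.9 × 10^6 m³
Sy = ΔV / (A × Δh) = 1.9 × 10^6 m³ / (3.7 × 10^6 m² × 10.2 m) = 0.05034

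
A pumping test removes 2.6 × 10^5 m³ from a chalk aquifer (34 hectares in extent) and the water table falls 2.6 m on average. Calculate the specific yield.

Sy ≈ 0.29

A = 34 hectares = 3.4 × 10^5 m²
Sy = ΔV / (A × Δh) = 2.6 × 10^5 m³ / (3.4 × 10^5 m² × 2.6 m) = 0.2941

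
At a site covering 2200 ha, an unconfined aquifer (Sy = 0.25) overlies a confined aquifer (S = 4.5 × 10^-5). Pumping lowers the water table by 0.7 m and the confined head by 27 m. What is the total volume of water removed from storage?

ΔV ≈ 3.88 × 10^6 m³

A = 2200 ha = 2.2 × 10^7 m²
Unconfined: ΔV_u = Sy × A × Δh_u = 0.25 × 2.2 × 10^7 × 0.7 = 3.85 × 10^6 m³
Confined: ΔV_c = S × A × Δh_c = 4.5 × 10^-5 × 2.2 × 10^7 × 27 = 26730 m³
Total ΔV = 3.85 × 10^6 + 26730 = 3.877 × 10^6 m³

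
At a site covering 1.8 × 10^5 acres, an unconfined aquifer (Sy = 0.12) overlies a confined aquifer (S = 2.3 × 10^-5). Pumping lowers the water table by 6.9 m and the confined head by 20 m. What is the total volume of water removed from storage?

ΔV ≈ 6.03 × 10^8 m³

A = 1.8 × 10^5 acres = 7.284 × 10^8 m²
Unconfined: ΔV_u = Sy × A × Δh_u = 0.12 × 7.284 × 10^8 × 6.9 = 6.031 × 10^8 m³
Confined: ΔV_c = S × A × Δh_c = 2.3 × 10^-5 × 7.284 × 10^8 × 20 = 3.351 × 10^5 m³
Total ΔV = 6.031 × 10^8 + 3.351 × 10^5 = 6.035 × 10^8 m³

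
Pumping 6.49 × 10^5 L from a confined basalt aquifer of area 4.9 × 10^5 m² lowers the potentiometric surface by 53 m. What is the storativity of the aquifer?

S ≈ 2.5 × 10^-5

ΔV = 6.49 × 10^5 L = 649 m³
S = ΔV / (A × Δh) = 649 m³ / (4.9 × 10^5 m² × 53 m) = 2.499 × 10^-5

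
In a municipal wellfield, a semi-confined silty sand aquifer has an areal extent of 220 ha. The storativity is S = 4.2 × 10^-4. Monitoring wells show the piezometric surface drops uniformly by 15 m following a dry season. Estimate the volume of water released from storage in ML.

ΔV ≈ 13.9 ML

A = 220 ha = 2.2 × 10^6 m²
ΔV = S × A × Δh = 4.2 × 10^-4 × 2.2 × 10^6 m² × 15 m = 13860 m³
ΔV = 13860 m³ = 13.86 ML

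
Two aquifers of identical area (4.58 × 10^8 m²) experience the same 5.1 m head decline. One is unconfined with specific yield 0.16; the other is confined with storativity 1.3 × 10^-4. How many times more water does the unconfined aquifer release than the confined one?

ΔV_u / ΔV_c ≈ 1230

Unconfined: ΔV_u = Sy × A × Δh = 0.16 × 4.58 × 10^8 × 5.1 = 3.737 × 10^8 m³
Confined: ΔV_c = S × A × Δh = 1.3 × 10^-4 × 4.58 × 10^8 × 5.1 = 3.037 × 10^5 m³
Ratio = ΔV_u / ΔV_c = Sy / S = 0.16 / 1.3 × 10^-4 = 1231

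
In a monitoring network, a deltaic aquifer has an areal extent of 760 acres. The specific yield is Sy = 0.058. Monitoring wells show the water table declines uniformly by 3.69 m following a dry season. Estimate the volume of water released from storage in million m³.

ΔV ≈ 0.658 million m³

A = 760 acres = 3.076 × 10^6 m²
ΔV = Sy × A × Δh = 0.058 × 3.076 × 10^6 m² × 3.69 m = 6.582 × 10^5 m³
ΔV = 6.582 × 10^5 m³ = 0.6582 million m³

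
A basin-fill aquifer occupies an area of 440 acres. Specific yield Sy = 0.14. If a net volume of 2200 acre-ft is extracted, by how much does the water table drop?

A = 440 acres = 1.781 × 10^6 m²
ΔV = 2200 acre-ft = 2.714 × 10^6 m³
Δh = ΔV / (Sy × A) = 2.714 × 10^6 m³ / (0.14 × 1.781 × 10^6 m²) = 10.89 m

Δh ≈ 10.9 m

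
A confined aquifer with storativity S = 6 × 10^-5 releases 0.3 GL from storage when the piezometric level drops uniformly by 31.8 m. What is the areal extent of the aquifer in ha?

A ≈ 15700 ha

ΔV = 0.3 GL = 3 × 10^5 m³
A = ΔV / (S × Δh) = 3 × 10^5 / (6 × 10^-5 × 31.8) = 1.572 × 10^8 m²
A = 1.572 × 10^8 m² = 15720 ha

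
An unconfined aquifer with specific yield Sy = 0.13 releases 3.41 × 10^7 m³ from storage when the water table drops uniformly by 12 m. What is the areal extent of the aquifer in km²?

A ≈ 21.9 km²

A = ΔV / (Sy × Δh) = 3.41 × 10^7 / (0.13 × 12) = 2.186 × 10^7 m²
A = 2.186 × 10^7 m² = 21.86 km²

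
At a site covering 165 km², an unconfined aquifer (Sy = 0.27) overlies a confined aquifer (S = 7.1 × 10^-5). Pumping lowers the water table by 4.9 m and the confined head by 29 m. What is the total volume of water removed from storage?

ΔV ≈ 2.19 × 10^8 m³

A = 165 km² = 1.65 × 10^8 m²
Unconfined: ΔV_u = Sy × A × Δh_u = 0.27 × 1.65 × 10^8 × 4.9 = 2.183 × 10^8 m³
Confined: ΔV_c = S × A × Δh_c = 7.1 × 10^-5 × 1.65 × 10^8 × 29 = 3.397 × 10^5 m³
Total ΔV = 2.183 × 10^8 + 3.397 × 10^5 = 2.186 × 10^8 m³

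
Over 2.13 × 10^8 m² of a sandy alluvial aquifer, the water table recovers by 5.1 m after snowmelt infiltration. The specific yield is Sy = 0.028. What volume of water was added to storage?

ΔV = Sy × A × Δh = 0.028 × 2.13 × 10^8 m² × 5.1 m = 3.042 × 10^7 m³

ΔV ≈ 3.04 × 10^7 m³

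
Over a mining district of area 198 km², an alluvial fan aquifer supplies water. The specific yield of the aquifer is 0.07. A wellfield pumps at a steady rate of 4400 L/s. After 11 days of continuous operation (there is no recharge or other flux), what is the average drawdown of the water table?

A = 198 km² = 1.98 × 10^8 m²
Q = 4400 L/s = 3.802 × 10^5 m³/d
ΔV = Q × t = 3.802 × 10^5 m³/d × 11 d = 4.182 × 10^6 m³
Δh = ΔV / (Sy × A) = 4.182 × 10^6 / (0.07 × 1.98 × 10^8) = 0.3017 m

Δh ≈ 0.302 m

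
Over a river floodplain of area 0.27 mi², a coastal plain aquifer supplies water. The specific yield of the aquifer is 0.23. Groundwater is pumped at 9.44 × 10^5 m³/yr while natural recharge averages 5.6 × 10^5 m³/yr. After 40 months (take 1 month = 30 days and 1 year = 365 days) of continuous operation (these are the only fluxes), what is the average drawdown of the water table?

A = 0.27 mi² = 6.993 × 10^5 m²
Net abstraction = 9.44 × 10^5 − 5.6 × 10^5 = 3.84 × 10^5 m³/yr
Q_net = 3.84 × 10^5 m³/yr = 1052 m³/d
t = 40 months = 1200 d
ΔV = Q × t = 1052 m³/d × 1200 d = 1.262 × 10^6 m³
Δh = ΔV / (Sy × A) = 1.262 × 10^6 / (0.23 × 6.993 × 10^5) = 7.849 m

Δh ≈ 7.85 m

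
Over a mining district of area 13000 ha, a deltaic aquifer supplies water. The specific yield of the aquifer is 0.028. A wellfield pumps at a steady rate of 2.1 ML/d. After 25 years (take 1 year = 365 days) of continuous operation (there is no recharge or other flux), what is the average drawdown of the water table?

A = 13000 ha = 1.3 × 10^8 m²
Q = 2.1 ML/d = 2100 m³/d
t = 25 years = 9125 d
ΔV = Q × t = 2100 m³/d × 9125 d = 1.916 × 10^7 m³
Δh = ΔV / (Sy × A) = 1.916 × 10^7 / (0.028 × 1.3 × 10^8) = 5.264 m

Δh ≈ 5.26 m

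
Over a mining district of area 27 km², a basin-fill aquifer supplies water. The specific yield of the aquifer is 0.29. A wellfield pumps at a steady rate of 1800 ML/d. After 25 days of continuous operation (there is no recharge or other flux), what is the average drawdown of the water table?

Δh ≈ 5.75 m

A = 27 km² = 2.7 × 10^7 m²
Q = 1800 ML/d = 1.8 × 10^6 m³/d
ΔV = Q × t = 1.8 × 10^6 m³/d × 25 d = 4.5 × 10^7 m³
Δh = ΔV / (Sy × A) = 4.5 × 10^7 / (0.29 × 2.7 × 10^7) = 5.747 m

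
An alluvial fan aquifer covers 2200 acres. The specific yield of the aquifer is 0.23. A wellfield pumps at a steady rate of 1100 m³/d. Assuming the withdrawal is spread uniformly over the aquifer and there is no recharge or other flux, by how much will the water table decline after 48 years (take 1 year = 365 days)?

A = 2200 acres = 8.903 × 10^6 m²
t = 48 years = 17520 d
ΔV = Q × t = 1100 m³/d × 17520 d = 1.927 × 10^7 m³
Δh = ΔV / (Sy × A) = 1.927 × 10^7 / (0.23 × 8.903 × 10^6) = 9.411 m

Δh ≈ 9.41 m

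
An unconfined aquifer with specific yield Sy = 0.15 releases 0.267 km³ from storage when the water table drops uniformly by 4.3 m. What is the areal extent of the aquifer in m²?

ΔV = 0.267 km³ = 2.67 × 10^8 m³
A = ΔV / (Sy × Δh) = 2.67 × 10^8 / (0.15 × 4.3) = 4.14 × 10^8 m²

A ≈ 4.14 × 10^8 m²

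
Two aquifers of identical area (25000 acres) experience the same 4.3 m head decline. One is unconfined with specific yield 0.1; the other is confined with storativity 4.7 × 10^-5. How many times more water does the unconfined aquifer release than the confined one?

ΔV_u / ΔV_c ≈ 2130

A = 25000 acres = 1.012 × 10^8 m²
Unconfined: ΔV_u = Sy × A × Δh = 0.1 × 1.012 × 10^8 × 4.3 = 4.35 × 10^7 m³
Confined: ΔV_c = S × A × Δh = 4.7 × 10^-5 × 1.012 × 10^8 × 4.3 = 20450 m³
Ratio = ΔV_u / ΔV_c = Sy / S = 0.1 / 4.7 × 10^-5 = 2128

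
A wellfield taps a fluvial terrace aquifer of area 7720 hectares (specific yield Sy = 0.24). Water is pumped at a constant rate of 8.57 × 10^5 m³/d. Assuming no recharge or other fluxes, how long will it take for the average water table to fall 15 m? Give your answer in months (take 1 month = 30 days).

t ≈ 10.8 months

A = 7720 hectares = 7.72 × 10^7 m²
ΔV = Sy × A × Δh = 0.24 × 7.72 × 10^7 × 15 = 2.779 × 10^8 m³
t = ΔV / Q = 2.779 × 10^8 m³ / 8.57 × 10^5 m³/d = 324.3 d
t = 324.3 d ≈ 10.81 months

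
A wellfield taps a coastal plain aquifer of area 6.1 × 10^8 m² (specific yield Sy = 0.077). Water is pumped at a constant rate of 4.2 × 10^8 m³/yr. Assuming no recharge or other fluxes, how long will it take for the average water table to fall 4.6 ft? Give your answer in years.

t ≈ 0.157 years

Δh = 4.6 ft = 1.402 m
ΔV = Sy × A × Δh = 0.077 × 6.1 × 10^8 × 1.402 = 6.586 × 10^7 m³
Q = 4.2 × 10^8 m³/yr = 1.151 × 10^6 m³/d
t = ΔV / Q = 6.586 × 10^7 m³ / 1.151 × 10^6 m³/d = 57.23 d
t = 57.23 d ≈ 0.1568 years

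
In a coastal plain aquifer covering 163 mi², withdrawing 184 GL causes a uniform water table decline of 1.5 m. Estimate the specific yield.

A = 163 mi² = 4.222 × 10^8 m²
ΔV = 184 GL = 1.84 × 10^8 m³
Sy = ΔV / (A × Δh) = 1.84 × 10^8 m³ / (4.222 × 10^8 m² × 1.5 m) = 0.2906

Sy ≈ 0.29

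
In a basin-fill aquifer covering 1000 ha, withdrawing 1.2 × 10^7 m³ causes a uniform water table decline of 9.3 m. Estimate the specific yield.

Sy ≈ 0.13

A = 1000 ha = 1 × 10^7 m²
Sy = ΔV / (A × Δh) = 1.2 × 10^7 m³ / (1 × 10^7 m² × 9.3 m) = 0.129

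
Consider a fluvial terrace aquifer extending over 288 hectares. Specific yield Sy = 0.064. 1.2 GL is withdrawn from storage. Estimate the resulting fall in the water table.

Δh ≈ 6.51 m

A = 288 hectares = 2.88 × 10^6 m²
ΔV = 1.2 GL = 1.2 × 10^6 m³
Δh = ΔV / (Sy × A) = 1.2 × 10^6 m³ / (0.064 × 2.88 × 10^6 m²) = 6.51 m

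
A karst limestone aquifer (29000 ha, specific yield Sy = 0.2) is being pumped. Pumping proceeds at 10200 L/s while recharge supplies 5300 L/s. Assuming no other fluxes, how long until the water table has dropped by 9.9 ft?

A = 29000 ha = 2.9 × 10^8 m²
Δh = 9.9 ft = 3.018 m
ΔV = Sy × A × Δh = 0.2 × 2.9 × 10^8 × 3.018 = 1.75 × 10^8 m³
Net withdrawal = 10200 − 5300 = 4900 L/s = 4.234 × 10^5 m³/d
t = ΔV / Q = 1.75 × 10^8 m³ / 4.234 × 10^5 m³/d = 413.4 d

t ≈ 413 days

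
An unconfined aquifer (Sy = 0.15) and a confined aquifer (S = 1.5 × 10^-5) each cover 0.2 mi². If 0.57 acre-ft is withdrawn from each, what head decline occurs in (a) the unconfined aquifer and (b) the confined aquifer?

A = 0.2 mi² = 5.18 × 10^5 m²
ΔV = 0.57 acre-ft = 703.1 m³
Unconfined: Δh_u = ΔV/(Sy·A) = 703.1/(0.15 × 5.18 × 10^5) = 0.009049 m
Confined: Δh_c = ΔV/(S·A) = 703.1/(1.5 × 10^-5 × 5.18 × 10^5) = 90.49 m

Δh_u ≈ 0.00905 m; Δh_c ≈ 90.5 m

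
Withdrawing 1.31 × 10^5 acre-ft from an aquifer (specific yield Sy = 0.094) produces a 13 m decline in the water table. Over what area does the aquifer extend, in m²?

A ≈ 1.32 × 10^8 m²

ΔV = 1.31 × 10^5 acre-ft = 1.616 × 10^8 m³
A = ΔV / (Sy × Δh) = 1.616 × 10^8 / (0.094 × 13) = 1.322 × 10^8 m²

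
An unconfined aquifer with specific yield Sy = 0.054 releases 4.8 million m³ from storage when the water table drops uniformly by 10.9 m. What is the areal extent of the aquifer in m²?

A ≈ 8.15 × 10^6 m²

ΔV = 4.8 million m³ = 4.8 × 10^6 m³
A = ΔV / (Sy × Δh) = 4.8 × 10^6 / (0.054 × 10.9) = 8.155 × 10^6 m²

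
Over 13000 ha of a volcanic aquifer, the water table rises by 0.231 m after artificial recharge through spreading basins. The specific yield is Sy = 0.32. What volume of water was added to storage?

ΔV ≈ 9.61 × 10^6 m³

A = 13000 ha = 1.3 × 10^8 m²
ΔV = Sy × A × Δh = 0.32 × 1.3 × 10^8 m² × 0.231 m = 9.61 × 10^6 m³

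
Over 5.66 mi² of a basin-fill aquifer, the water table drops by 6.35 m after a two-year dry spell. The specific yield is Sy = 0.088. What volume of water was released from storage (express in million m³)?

ΔV ≈ 8.19 million m³

A = 5.66 mi² = 1.466 × 10^7 m²
ΔV = Sy × A × Δh = 0.088 × 1.466 × 10^7 m² × 6.35 m = 8.192 × 10^6 m³
ΔV = 8.192 × 10^6 m³ = 8.192 million m³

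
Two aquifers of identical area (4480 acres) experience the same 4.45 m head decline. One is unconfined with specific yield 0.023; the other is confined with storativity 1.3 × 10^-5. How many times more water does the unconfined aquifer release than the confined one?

A = 4480 acres = 1.813 × 10^7 m²
Unconfined: ΔV_u = Sy × A × Δh = 0.023 × 1.813 × 10^7 × 4.45 = 1.856 × 10^6 m³
Confined: ΔV_c = S × A × Δh = 1.3 × 10^-5 × 1.813 × 10^7 × 4.45 = 1049 m³
Ratio = ΔV_u / ΔV_c = Sy / S = 0.023 / 1.3 × 10^-5 = 1769

ΔV_u / ΔV_c ≈ 1770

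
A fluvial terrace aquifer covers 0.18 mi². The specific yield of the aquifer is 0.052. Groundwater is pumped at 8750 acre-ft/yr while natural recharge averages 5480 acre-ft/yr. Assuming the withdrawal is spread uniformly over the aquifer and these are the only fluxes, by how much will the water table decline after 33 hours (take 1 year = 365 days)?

Δh ≈ 0.627 m

A = 0.18 mi² = 4.662 × 10^5 m²
Net abstraction = 8750 − 5480 = 3270 acre-ft/yr
Q_net = 3270 acre-ft/yr = 11050 m³/d
t = 33 hours = 1.375 d
ΔV = Q × t = 11050 m³/d × 1.375 d = 15190 m³
Δh = ΔV / (Sy × A) = 15190 / (0.052 × 4.662 × 10^5) = 0.6268 m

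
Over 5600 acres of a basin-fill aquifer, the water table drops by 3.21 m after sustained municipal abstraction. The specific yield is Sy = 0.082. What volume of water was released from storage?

A = 5600 acres = 2.266 × 10^7 m²
ΔV = Sy × A × Δh = 0.082 × 2.266 × 10^7 m² × 3.21 m = 5.965 × 10^6 m³

ΔV ≈ 5.97 × 10^6 m³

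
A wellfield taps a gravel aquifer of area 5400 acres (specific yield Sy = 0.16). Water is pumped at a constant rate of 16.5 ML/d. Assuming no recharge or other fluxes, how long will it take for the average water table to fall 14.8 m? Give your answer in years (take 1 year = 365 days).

A = 5400 acres = 2.185 × 10^7 m²
ΔV = Sy × A × Δh = 0.16 × 2.185 × 10^7 × 14.8 = 5.175 × 10^7 m³
Q = 16.5 ML/d = 16500 m³/d
t = ΔV / Q = 5.175 × 10^7 m³ / 16500 m³/d = 3136 d
t = 3136 d ≈ 8.592 years

t ≈ 8.59 years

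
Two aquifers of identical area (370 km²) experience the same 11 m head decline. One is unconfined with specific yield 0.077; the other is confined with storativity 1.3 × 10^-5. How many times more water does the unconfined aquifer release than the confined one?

ΔV_u / ΔV_c ≈ 5920

A = 370 km² = 3.7 × 10^8 m²
Unconfined: ΔV_u = Sy × A × Δh = 0.077 × 3.7 × 10^8 × 11 = 3.134 × 10^8 m³
Confined: ΔV_c = S × A × Δh = 1.3 × 10^-5 × 3.7 × 10^8 × 11 = 52910 m³
Ratio = ΔV_u / ΔV_c = Sy / S = 0.077 / 1.3 × 10^-5 = 5923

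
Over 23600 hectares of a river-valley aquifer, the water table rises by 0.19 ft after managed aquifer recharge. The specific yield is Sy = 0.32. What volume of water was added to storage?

ΔV ≈ 4.37 × 10^6 m³

A = 23600 hectares = 2.36 × 10^8 m²
Δh = 0.19 ft = 0.05791 m
ΔV = Sy × A × Δh = 0.32 × 2.36 × 10^8 m² × 0.05791 m = 4.374 × 10^6 m³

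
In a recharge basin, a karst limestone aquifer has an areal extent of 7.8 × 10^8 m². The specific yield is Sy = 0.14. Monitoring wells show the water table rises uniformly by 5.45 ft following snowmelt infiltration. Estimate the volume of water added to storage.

ΔV ≈ 1.81 × 10^8 m³

Δh = 5.45 ft = 1.661 m
ΔV = Sy × A × Δh = 0.14 × 7.8 × 10^8 m² × 1.661 m = 1.814 × 10^8 m³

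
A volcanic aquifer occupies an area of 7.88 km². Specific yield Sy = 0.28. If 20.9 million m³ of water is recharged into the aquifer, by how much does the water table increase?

A = 7.88 km² = 7.88 × 10^6 m²
ΔV = 20.9 million m³ = 2.09 × 10^7 m³
Δh = ΔV / (Sy × A) = 2.09 × 10^7 m³ / (0.28 × 7.88 × 10^6 m²) = 9.472 m

Δh ≈ 9.47 m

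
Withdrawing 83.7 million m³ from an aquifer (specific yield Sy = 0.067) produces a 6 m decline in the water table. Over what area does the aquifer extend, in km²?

A ≈ 208 km²

ΔV = 83.7 million m³ = 8.37 × 10^7 m³
A = ΔV / (Sy × Δh) = 8.37 × 10^7 / (0.067 × 6) = 2.082 × 10^8 m²
A = 2.082 × 10^8 m² = 208.2 km²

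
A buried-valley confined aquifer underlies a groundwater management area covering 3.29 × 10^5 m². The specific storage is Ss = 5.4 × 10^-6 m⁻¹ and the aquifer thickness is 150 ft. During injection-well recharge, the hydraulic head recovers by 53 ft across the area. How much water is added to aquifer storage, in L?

ΔV ≈ 1.31 × 10^6 L

b = 150 ft = 45.72 m
S = Ss × b = 5.4 × 10^-6 m⁻¹ × 45.72 m = 2.469 × 10^-4
Δh = 53 ft = 16.15 m
ΔV = S × A × Δh = 2.469 × 10^-4 × 3.29 × 10^5 m² × 16.15 m = 1312 m³
ΔV = 1312 m³ = 1.312 × 10^6 L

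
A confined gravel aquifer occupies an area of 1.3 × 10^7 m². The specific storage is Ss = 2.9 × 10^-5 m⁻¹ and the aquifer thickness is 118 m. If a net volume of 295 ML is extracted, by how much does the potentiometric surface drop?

S = Ss × b = 2.9 × 10^-5 m⁻¹ × 118 m = 3.422 × 10^-3
ΔV = 295 ML = 2.95 × 10^5 m³
Δh = ΔV / (S × A) = 2.95 × 10^5 m³ / (0.003422 × 1.3 × 10^7 m²) = 6.631 m

Δh ≈ 6.63 m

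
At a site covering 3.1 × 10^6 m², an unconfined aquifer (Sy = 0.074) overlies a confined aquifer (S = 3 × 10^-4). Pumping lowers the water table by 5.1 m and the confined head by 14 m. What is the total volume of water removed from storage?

ΔV ≈ 1.18 × 10^6 m³

Unconfined: ΔV_u = Sy × A × Δh_u = 0.074 × 3.1 × 10^6 × 5.1 = 1.17 × 10^6 m³
Confined: ΔV_c = S × A × Δh_c = 3 × 10^-4 × 3.1 × 10^6 × 14 = 13020 m³
Total ΔV = 1.17 × 10^6 + 13020 = 1.183 × 10^6 m³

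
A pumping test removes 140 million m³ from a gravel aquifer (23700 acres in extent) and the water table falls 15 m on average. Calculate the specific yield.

Sy ≈ 0.097

A = 23700 acres = 9.591 × 10^7 m²
ΔV = 140 million m³ = 1.4 × 10^8 m³
Sy = ΔV / (A × Δh) = 1.4 × 10^8 m³ / (9.591 × 10^7 m² × 15 m) = 0.09731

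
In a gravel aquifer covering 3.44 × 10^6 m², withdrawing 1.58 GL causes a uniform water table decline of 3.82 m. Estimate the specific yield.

Sy ≈ 0.12

ΔV = 1.58 GL = 1.58 × 10^6 m³
Sy = ΔV / (A × Δh) = 1.58 × 10^6 m³ / (3.44 × 10^6 m² × 3.82 m) = 0.1202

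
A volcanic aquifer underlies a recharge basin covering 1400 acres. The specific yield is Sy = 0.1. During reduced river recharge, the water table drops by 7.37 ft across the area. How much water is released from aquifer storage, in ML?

ΔV ≈ 1270 ML

A = 1400 acres = 5.666 × 10^6 m²
Δh = 7.37 ft = 2.246 m
ΔV = Sy × A × Δh = 0.1 × 5.666 × 10^6 m² × 2.246 m = 1.273 × 10^6 m³
ΔV = 1.273 × 10^6 m³ = 1273 ML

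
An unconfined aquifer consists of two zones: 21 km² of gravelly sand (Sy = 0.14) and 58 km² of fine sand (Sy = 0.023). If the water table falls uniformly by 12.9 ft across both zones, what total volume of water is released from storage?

A₁ = 21 km² = 2.1 × 10^7 m²; A₂ = 58 km² = 5.8 × 10^7 m²
Δh = 12.9 ft = 3.932 m
ΔV₁ = 0.14 × 2.1 × 10^7 × 3.932 = 1.156 × 10^7 m³
ΔV₂ = 0.023 × 5.8 × 10^7 × 3.932 = 5.245 × 10^6 m³
ΔV = ΔV₁ + ΔV₂ = 1.681 × 10^7 m³

ΔV ≈ 1.68 × 10^7 m³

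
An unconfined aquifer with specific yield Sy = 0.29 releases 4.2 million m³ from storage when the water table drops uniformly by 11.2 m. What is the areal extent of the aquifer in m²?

ΔV = 4.2 million m³ = 4.2 × 10^6 m³
A = ΔV / (Sy × Δh) = 4.2 × 10^6 / (0.29 × 11.2) = 1.293 × 10^6 m²

A ≈ 1.29 × 10^6 m²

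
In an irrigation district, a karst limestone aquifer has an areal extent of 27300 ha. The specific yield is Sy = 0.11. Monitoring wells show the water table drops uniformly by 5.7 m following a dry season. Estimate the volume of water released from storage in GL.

A = 27300 ha = 2.73 × 10^8 m²
ΔV = Sy × A × Δh = 0.11 × 2.73 × 10^8 m² × 5.7 m = 1.712 × 10^8 m³
ΔV = 1.712 × 10^8 m³ = 171.2 GL

ΔV ≈ 171 GL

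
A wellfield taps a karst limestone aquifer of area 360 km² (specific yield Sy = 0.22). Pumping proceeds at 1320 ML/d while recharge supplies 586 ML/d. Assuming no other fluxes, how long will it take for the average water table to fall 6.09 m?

t ≈ 657 days

A = 360 km² = 3.6 × 10^8 m²
ΔV = Sy × A × Δh = 0.22 × 3.6 × 10^8 × 6.09 = 4.823 × 10^8 m³
Net withdrawal = 1320 − 586 = 734 ML/d = 7.34 × 10^5 m³/d
t = ΔV / Q = 4.823 × 10^8 m³ / 7.34 × 10^5 m³/d = 657.1 d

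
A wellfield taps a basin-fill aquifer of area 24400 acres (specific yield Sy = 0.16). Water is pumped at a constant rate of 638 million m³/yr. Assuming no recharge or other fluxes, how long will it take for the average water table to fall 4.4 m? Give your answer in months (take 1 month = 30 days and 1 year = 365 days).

A = 24400 acres = 9.874 × 10^7 m²
ΔV = Sy × A × Δh = 0.16 × 9.874 × 10^7 × 4.4 = 6.952 × 10^7 m³
Q = 638 million m³/yr = 1.748 × 10^6 m³/d
t = ΔV / Q = 6.952 × 10^7 m³ / 1.748 × 10^6 m³/d = 39.77 d
t = 39.77 d ≈ 1.326 months

t ≈ 1.33 months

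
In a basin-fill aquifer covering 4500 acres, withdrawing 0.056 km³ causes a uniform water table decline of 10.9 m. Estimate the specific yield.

Sy ≈ 0.28

A = 4500 acres = 1.821 × 10^7 m²
ΔV = 0.056 km³ = 5.6 × 10^7 m³
Sy = ΔV / (A × Δh) = 5.6 × 10^7 m³ / (1.821 × 10^7 m² × 10.9 m) = 0.2821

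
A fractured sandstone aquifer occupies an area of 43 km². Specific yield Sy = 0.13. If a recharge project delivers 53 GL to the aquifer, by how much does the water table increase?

Δh ≈ 9.48 m

A = 43 km² = 4.3 × 10^7 m²
ΔV = 53 GL = 5.3 × 10^7 m³
Δh = ΔV / (Sy × A) = 5.3 × 10^7 m³ / (0.13 × 4.3 × 10^7 m²) = 9.481 m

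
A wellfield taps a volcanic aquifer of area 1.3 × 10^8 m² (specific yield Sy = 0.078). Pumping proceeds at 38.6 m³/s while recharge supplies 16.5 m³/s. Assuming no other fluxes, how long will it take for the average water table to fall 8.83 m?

ΔV = Sy × A × Δh = 0.078 × 1.3 × 10^8 × 8.83 = 8.954 × 10^7 m³
Net withdrawal = 38.6 − 16.5 = 22.1 m³/s = 1.909 × 10^6 m³/d
t = ΔV / Q = 8.954 × 10^7 m³ / 1.909 × 10^6 m³/d = 46.89 d

t ≈ 46.9 days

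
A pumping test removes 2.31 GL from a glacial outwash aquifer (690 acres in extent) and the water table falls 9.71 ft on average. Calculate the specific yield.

Sy ≈ 0.28

A = 690 acres = 2.792 × 10^6 m²
Δh = 9.71 ft = 2.96 m
ΔV = 2.31 GL = 2.31 × 10^6 m³
Sy = ΔV / (A × Δh) = 2.31 × 10^6 m³ / (2.792 × 10^6 m² × 2.96 m) = 0.2795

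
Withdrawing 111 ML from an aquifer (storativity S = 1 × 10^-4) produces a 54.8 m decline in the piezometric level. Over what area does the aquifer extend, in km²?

ΔV = 111 ML = 1.11 × 10^5 m³
A = ΔV / (S × Δh) = 1.11 × 10^5 / (1 × 10^-4 × 54.8) = 2.026 × 10^7 m²
A = 2.026 × 10^7 m² = 20.26 km²

A ≈ 20.3 km²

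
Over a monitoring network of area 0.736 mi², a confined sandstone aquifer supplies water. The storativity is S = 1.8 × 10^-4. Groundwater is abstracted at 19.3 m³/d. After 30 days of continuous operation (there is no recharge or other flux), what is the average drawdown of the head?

Δh ≈ 1.69 m

A = 0.736 mi² = 1.906 × 10^6 m²
ΔV = Q × t = 19.3 m³/d × 30 d = 579 m³
Δh = ΔV / (S × A) = 579 / (1.8 × 10^-4 × 1.906 × 10^6) = 1.687 m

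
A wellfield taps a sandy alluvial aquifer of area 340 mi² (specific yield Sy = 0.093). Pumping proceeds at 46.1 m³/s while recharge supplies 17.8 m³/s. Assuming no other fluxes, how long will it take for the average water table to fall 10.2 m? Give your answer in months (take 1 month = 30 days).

t ≈ 11.4 months

A = 340 mi² = 8.806 × 10^8 m²
ΔV = Sy × A × Δh = 0.093 × 8.806 × 10^8 × 10.2 = 8.353 × 10^8 m³
Net withdrawal = 46.1 − 17.8 = 28.3 m³/s = 2.445 × 10^6 m³/d
t = ΔV / Q = 8.353 × 10^8 m³ / 2.445 × 10^6 m³/d = 341.6 d
t = 341.6 d ≈ 11.39 months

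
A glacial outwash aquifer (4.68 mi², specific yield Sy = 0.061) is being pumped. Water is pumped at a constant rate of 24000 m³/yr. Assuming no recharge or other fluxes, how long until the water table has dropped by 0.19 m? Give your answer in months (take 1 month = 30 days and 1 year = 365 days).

A = 4.68 mi² = 1.212 × 10^7 m²
ΔV = Sy × A × Δh = 0.061 × 1.212 × 10^7 × 0.19 = 1.405 × 10^5 m³
Q = 24000 m³/yr = 65.75 m³/d
t = ΔV / Q = 1.405 × 10^5 m³ / 65.75 m³/d = 2137 d
t = 2137 d ≈ 71.22 months

t ≈ 71.2 months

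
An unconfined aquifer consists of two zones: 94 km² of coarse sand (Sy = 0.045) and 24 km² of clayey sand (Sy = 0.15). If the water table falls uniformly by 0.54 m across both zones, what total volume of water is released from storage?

A₁ = 94 km² = 9.4 × 10^7 m²; A₂ = 24 km² = 2.4 × 10^7 m²
ΔV₁ = 0.045 × 9.4 × 10^7 × 0.54 = 2.284 × 10^6 m³
ΔV₂ = 0.15 × 2.4 × 10^7 × 0.54 = 1.944 × 10^6 m³
ΔV = ΔV₁ + ΔV₂ = 4.228 × 10^6 m³

ΔV ≈ 4.23 × 10^6 m³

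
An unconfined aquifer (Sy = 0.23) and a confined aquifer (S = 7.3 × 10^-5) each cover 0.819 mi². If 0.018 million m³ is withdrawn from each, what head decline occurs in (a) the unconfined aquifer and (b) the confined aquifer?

A = 0.819 mi² = 2.121 × 10^6 m²
ΔV = 0.018 million m³ = 18000 m³
Unconfined: Δh_u = ΔV/(Sy·A) = 18000/(0.23 × 2.121 × 10^6) = 0.03689 m
Confined: Δh_c = ΔV/(S·A) = 18000/(7.3 × 10^-5 × 2.121 × 10^6) = 116.2 m

Δh_u ≈ 0.0369 m; Δh_c ≈ 116 m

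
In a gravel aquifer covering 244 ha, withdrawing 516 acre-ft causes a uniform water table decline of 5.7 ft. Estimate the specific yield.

A = 244 ha = 2.44 × 10^6 m²
Δh = 5.7 ft = 1.737 m
ΔV = 516 acre-ft = 6.365 × 10^5 m³
Sy = ΔV / (A × Δh) = 6.365 × 10^5 m³ / (2.44 × 10^6 m² × 1.737 m) = 0.1501

Sy ≈ 0.15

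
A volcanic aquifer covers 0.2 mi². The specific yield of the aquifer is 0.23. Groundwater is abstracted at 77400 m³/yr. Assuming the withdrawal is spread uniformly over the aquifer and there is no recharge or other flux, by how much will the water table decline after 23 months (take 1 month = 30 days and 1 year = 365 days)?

A = 0.2 mi² = 5.18 × 10^5 m²
Q = 77400 m³/yr = 212.1 m³/d
t = 23 months = 690 d
ΔV = Q × t = 212.1 m³/d × 690 d = 1.463 × 10^5 m³
Δh = ΔV / (Sy × A) = 1.463 × 10^5 / (0.23 × 5.18 × 10^5) = 1.228 m

Δh ≈ 1.23 m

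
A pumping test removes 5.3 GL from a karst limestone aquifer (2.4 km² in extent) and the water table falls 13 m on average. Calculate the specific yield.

Sy ≈ 0.17

A = 2.4 km² = 2.4 × 10^6 m²
ΔV = 5.3 GL = 5.3 × 10^6 m³
Sy = ΔV / (A × Δh) = 5.3 × 10^6 m³ / (2.4 × 10^6 m² × 13 m) = 0.1699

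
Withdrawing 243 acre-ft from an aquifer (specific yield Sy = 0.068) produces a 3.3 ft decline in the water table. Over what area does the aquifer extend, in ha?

A ≈ 438 ha

Δh = 3.3 ft = 1.006 m
ΔV = 243 acre-ft = 2.997 × 10^5 m³
A = ΔV / (Sy × Δh) = 2.997 × 10^5 / (0.068 × 1.006) = 4.382 × 10^6 m²
A = 4.382 × 10^6 m² = 438.2 ha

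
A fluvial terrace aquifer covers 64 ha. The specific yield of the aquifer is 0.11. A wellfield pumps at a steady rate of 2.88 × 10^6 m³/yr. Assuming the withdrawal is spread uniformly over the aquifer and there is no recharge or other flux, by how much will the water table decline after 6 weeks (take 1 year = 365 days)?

A = 64 ha = 6.4 × 10^5 m²
Q = 2.88 × 10^6 m³/yr = 7890 m³/d
t = 6 weeks = 42 d
ΔV = Q × t = 7890 m³/d × 42 d = 3.314 × 10^5 m³
Δh = ΔV / (Sy × A) = 3.314 × 10^5 / (0.11 × 6.4 × 10^5) = 4.707 m

Δh ≈ 4.71 m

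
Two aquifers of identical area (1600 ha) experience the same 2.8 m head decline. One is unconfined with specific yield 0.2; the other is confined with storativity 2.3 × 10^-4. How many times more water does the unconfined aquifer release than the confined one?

A = 1600 ha = 1.6 × 10^7 m²
Unconfined: ΔV_u = Sy × A × Δh = 0.2 × 1.6 × 10^7 × 2.8 = 8.96 × 10^6 m³
Confined: ΔV_c = S × A × Δh = 2.3 × 10^-4 × 1.6 × 10^7 × 2.8 = 10300 m³
Ratio = ΔV_u / ΔV_c = Sy / S = 0.2 / 2.3 × 10^-4 = 869.6

ΔV_u / ΔV_c ≈ 870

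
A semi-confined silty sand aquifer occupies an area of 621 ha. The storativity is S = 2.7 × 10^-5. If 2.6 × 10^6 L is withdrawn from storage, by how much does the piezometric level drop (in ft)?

A = 621 ha = 6.21 × 10^6 m²
ΔV = 2.6 × 10^6 L = 2600 m³
Δh = ΔV / (S × A) = 2600 m³ / (2.7 × 10^-5 × 6.21 × 10^6 m²) = 15.51 m
Δh = 15.51 m = 50.87 ft

Δh ≈ 50.9 ft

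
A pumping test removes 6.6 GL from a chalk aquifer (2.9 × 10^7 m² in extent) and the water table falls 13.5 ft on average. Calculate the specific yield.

Sy ≈ 0.055

Δh = 13.5 ft = 4.115 m
ΔV = 6.6 GL = 6.6 × 10^6 m³
Sy = ΔV / (A × Δh) = 6.6 × 10^6 m³ / (2.9 × 10^7 m² × 4.115 m) = 0.05531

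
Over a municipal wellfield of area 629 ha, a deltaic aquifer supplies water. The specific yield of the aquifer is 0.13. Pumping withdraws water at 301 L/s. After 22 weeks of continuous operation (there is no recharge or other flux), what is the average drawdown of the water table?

Δh ≈ 4.9 m

A = 629 ha = 6.29 × 10^6 m²
Q = 301 L/s = 26010 m³/d
t = 22 weeks = 154 d
ΔV = Q × t = 26010 m³/d × 154 d = 4.005 × 10^6 m³
Δh = ΔV / (Sy × A) = 4.005 × 10^6 / (0.13 × 6.29 × 10^6) = 4.898 m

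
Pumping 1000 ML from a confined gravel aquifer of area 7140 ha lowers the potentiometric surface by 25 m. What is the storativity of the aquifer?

A = 7140 ha = 7.14 × 10^7 m²
ΔV = 1000 ML = 1 × 10^6 m³
S = ΔV / (A × Δh) = 1 × 10^6 m³ / (7.14 × 10^7 m² × 25 m) = 5.602 × 10^-4

S ≈ 5.6 × 10^-4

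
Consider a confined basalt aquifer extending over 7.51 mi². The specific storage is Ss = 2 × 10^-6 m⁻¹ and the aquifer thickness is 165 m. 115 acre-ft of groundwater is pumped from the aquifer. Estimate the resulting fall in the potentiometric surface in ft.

S = Ss × b = 2 × 10^-6 m⁻¹ × 165 m = 3.3 × 10^-4
A = 7.51 mi² = 1.945 × 10^7 m²
ΔV = 115 acre-ft = 1.419 × 10^5 m³
Δh = ΔV / (S × A) = 1.419 × 10^5 m³ / (3.3 × 10^-4 × 1.945 × 10^7 m²) = 22.1 m
Δh = 22.1 m = 72.5 ft

Δh ≈ 72.5 ft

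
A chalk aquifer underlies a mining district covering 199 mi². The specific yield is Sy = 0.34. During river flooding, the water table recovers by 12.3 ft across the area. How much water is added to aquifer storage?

A = 199 mi² = 5.154 × 10^8 m²
Δh = 12.3 ft = 3.749 m
ΔV = Sy × A × Δh = 0.34 × 5.154 × 10^8 m² × 3.749 m = 6.57 × 10^8 m³

ΔV ≈ 6.57 × 10^8 m³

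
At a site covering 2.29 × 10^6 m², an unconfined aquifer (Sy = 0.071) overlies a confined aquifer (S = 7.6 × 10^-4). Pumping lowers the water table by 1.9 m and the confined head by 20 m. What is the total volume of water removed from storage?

Unconfined: ΔV_u = Sy × A × Δh_u = 0.071 × 2.29 × 10^6 × 1.9 = 3.089 × 10^5 m³
Confined: ΔV_c = S × A × Δh_c = 7.6 × 10^-4 × 2.29 × 10^6 × 20 = 34810 m³
Total ΔV = 3.089 × 10^5 + 34810 = 3.437 × 10^5 m³

ΔV ≈ 3.44 × 10^5 m³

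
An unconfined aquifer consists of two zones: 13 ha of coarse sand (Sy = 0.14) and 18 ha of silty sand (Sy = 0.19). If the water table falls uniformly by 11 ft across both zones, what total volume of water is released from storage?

A₁ = 13 ha = 1.3 × 10^5 m²; A₂ = 18 ha = 1.8 × 10^5 m²
Δh = 11 ft = 3.353 m
ΔV₁ = 0.14 × 1.3 × 10^5 × 3.353 = 61020 m³
ΔV₂ = 0.19 × 1.8 × 10^5 × 3.353 = 1.147 × 10^5 m³
ΔV = ΔV₁ + ΔV₂ = 1.757 × 10^5 m³

ΔV ≈ 1.76 × 10^5 m³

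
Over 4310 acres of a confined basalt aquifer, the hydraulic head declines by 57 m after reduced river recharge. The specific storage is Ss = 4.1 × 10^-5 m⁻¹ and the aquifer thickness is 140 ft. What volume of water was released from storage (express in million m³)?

ΔV ≈ 1.74 million m³

b = 140 ft = 42.67 m
S = Ss × b = 4.1 × 10^-5 m⁻¹ × 42.67 m = 1.75 × 10^-3
A = 4310 acres = 1.744 × 10^7 m²
ΔV = S × A × Δh = 0.00175 × 1.744 × 10^7 m² × 57 m = 1.739 × 10^6 m³
ΔV = 1.739 × 10^6 m³ = 1.739 million m³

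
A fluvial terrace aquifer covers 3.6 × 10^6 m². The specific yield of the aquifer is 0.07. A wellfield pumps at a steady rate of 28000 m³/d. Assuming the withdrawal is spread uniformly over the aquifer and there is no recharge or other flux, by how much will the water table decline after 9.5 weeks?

t = 9.5 weeks = 66.5 d
ΔV = Q × t = 28000 m³/d × 66.5 d = 1.862 × 10^6 m³
Δh = ΔV / (Sy × A) = 1.862 × 10^6 / (0.07 × 3.6 × 10^6) = 7.389 m

Δh ≈ 7.39 m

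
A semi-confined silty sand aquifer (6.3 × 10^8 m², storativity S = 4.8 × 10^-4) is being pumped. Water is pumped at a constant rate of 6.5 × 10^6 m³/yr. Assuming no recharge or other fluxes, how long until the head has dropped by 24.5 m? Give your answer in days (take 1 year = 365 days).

ΔV = S × A × Δh = 4.8 × 10^-4 × 6.3 × 10^8 × 24.5 = 7.409 × 10^6 m³
Q = 6.5 × 10^6 m³/yr = 17810 m³/d
t = ΔV / Q = 7.409 × 10^6 m³ / 17810 m³/d = 416 d

t ≈ 416 days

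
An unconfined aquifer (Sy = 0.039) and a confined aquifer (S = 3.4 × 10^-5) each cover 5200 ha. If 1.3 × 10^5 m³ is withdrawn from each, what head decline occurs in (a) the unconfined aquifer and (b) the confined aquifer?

A = 5200 ha = 5.2 × 10^7 m²
Unconfined: Δh_u = ΔV/(Sy·A) = 1.3 × 10^5/(0.039 × 5.2 × 10^7) = 0.0641 m
Confined: Δh_c = ΔV/(S·A) = 1.3 × 10^5/(3.4 × 10^-5 × 5.2 × 10^7) = 73.53 m

Δh_u ≈ 0.0641 m; Δh_c ≈ 73.5 m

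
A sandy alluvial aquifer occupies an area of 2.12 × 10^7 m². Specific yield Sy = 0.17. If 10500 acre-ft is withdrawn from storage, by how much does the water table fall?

Δh ≈ 3.59 m

ΔV = 10500 acre-ft = 1.295 × 10^7 m³
Δh = ΔV / (Sy × A) = 1.295 × 10^7 m³ / (0.17 × 2.12 × 10^7 m²) = 3.594 m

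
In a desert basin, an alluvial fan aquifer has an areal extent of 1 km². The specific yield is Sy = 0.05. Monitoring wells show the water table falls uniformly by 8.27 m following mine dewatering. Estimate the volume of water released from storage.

ΔV ≈ 4.13 × 10^5 m³

A = 1 km² = 1 × 10^6 m²
ΔV = Sy × A × Δh = 0.05 × 1 × 10^6 m² × 8.27 m = 4.135 × 10^5 m³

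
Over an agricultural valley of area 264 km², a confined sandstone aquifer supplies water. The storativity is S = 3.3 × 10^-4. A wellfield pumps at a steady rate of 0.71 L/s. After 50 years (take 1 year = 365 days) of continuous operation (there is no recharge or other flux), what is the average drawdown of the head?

Δh ≈ 12.9 m

A = 264 km² = 2.64 × 10^8 m²
Q = 0.71 L/s = 61.34 m³/d
t = 50 years = 18250 d
ΔV = Q × t = 61.34 m³/d × 18250 d = 1.12 × 10^6 m³
Δh = ΔV / (S × A) = 1.12 × 10^6 / (3.3 × 10^-4 × 2.64 × 10^8) = 12.85 m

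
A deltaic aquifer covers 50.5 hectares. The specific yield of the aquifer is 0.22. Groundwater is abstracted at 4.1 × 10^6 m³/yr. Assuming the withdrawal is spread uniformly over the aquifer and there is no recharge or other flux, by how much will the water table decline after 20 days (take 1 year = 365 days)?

Δh ≈ 2.02 m

A = 50.5 hectares = 5.05 × 10^5 m²
Q = 4.1 × 10^6 m³/yr = 11230 m³/d
ΔV = Q × t = 11230 m³/d × 20 d = 2.247 × 10^5 m³
Δh = ΔV / (Sy × A) = 2.247 × 10^5 / (0.22 × 5.05 × 10^5) = 2.022 m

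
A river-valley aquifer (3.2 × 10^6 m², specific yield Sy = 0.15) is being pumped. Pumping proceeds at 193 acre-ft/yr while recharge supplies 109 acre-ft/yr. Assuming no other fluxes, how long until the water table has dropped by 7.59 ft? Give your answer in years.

Δh = 7.59 ft = 2.313 m
ΔV = Sy × A × Δh = 0.15 × 3.2 × 10^6 × 2.313 = 1.11 × 10^6 m³
Net withdrawal = 193 − 109 = 84 acre-ft/yr = 283.9 m³/d
t = ΔV / Q = 1.11 × 10^6 m³ / 283.9 m³/d = 3912 d
t = 3912 d ≈ 10.72 years

t ≈ 10.7 years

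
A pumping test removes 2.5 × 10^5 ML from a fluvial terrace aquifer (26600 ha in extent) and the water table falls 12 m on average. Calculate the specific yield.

Sy ≈ 0.078

A = 26600 ha = 2.66 × 10^8 m²
ΔV = 2.5 × 10^5 ML = 2.5 × 10^8 m³
Sy = ΔV / (A × Δh) = 2.5 × 10^8 m³ / (2.66 × 10^8 m² × 12 m) = 0.07832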